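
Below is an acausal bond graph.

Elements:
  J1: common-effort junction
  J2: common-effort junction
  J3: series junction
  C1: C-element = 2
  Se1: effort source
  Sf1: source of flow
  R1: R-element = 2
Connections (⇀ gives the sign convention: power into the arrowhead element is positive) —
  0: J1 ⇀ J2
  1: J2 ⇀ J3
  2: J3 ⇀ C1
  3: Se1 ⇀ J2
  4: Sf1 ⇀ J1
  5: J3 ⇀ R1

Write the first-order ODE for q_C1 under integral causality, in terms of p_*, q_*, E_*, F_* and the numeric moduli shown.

dq_C1/dt = E_Se1/2 - q_C1/4

β3 stroke→J2  (Se1: effort source, stroke at far end)
β4 stroke→Sf1  (Sf1 (Sf) sets flow on bond)
β0 stroke→J1  (J1 needs exactly one e-in)
β1 stroke→J3  (J2 effort already set via bond 3)
β2 stroke→J3  (C1: C, integral causality)
β5 stroke→R1  (J3 needs exactly one f-in)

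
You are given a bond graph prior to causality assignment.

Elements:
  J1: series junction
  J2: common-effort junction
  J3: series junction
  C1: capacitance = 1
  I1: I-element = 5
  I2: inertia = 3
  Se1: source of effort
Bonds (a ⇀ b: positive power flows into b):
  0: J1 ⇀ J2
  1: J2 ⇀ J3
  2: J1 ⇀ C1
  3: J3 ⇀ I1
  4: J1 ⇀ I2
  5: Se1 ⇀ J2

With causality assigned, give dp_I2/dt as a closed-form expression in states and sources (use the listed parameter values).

dp_I2/dt = -E_Se1 - q_C1

#5 |J2  (Se1: effort source, stroke at far end)
#0 |J1  (J2 effort already set via bond 5)
#1 |J3  (J2 effort already set via bond 5)
#3 |I1  (only one flow-in slot at J3)
#2 |J1  (prefer integral on C1)
#4 |I2  (J1 needs exactly one f-in)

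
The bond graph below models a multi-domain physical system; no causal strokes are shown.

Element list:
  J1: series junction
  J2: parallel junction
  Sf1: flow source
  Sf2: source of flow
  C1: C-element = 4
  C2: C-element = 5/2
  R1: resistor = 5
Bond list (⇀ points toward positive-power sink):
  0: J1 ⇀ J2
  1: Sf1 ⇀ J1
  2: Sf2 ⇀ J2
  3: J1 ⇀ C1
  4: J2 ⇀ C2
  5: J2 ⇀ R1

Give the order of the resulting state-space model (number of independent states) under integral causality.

β1 stroke at Sf1  (source Sf1 imposes f)
β2 stroke at Sf2  (Sf2 fixes flow; stroke at Sf2)
β0 stroke at J1  (1-jn J1 has f-setter on 1)
β3 stroke at J1  (common-f at J1 fixed by 1)
β4 stroke at J2  (C2 outputs effort q/C2)
β5 stroke at R1  (J2 effort already set via bond 4)

2  (C1, C2 all integral)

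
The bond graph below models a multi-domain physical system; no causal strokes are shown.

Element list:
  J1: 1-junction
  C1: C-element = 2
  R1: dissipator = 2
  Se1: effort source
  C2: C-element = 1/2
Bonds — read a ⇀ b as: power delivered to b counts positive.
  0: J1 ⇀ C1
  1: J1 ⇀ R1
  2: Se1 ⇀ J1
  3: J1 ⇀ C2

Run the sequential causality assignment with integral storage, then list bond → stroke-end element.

b2 →J1  (Se1 fixes effort; stroke away)
b0 →J1  (C1 outputs effort q/C1)
b3 →J1  (C2 integral (e out))
b1 →R1  (J1: last free bond brings flow in)

#0 stroke→J1
#1 stroke→R1
#2 stroke→J1
#3 stroke→J1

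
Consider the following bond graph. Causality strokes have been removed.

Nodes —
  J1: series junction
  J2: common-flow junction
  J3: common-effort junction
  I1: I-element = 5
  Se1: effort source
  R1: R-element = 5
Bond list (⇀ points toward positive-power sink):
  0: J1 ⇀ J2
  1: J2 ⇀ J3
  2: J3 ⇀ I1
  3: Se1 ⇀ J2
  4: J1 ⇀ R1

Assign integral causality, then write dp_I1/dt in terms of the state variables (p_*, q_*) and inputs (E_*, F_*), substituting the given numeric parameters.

β3 →J2  (source Se1 imposes e)
β2 →I1  (I1 outputs flow p/I1)
β1 →J3  (only one effort-in slot at J3)
β0 →J2  (1-jn J2 has f-setter on 1)
β4 →J1  (1-jn J1 has f-setter on 0)

dp_I1/dt = E_Se1 - p_I1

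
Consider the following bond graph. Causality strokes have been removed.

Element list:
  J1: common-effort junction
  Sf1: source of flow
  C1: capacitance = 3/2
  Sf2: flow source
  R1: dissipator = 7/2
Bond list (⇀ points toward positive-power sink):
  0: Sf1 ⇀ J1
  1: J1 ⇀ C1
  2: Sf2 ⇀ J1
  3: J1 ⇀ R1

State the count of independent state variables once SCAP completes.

β0 |Sf1  (Sf1 fixes flow; stroke at Sf1)
β2 |Sf2  (Sf2 (Sf) sets flow on bond)
β1 |J1  (C1 integral (e out))
β3 |R1  (0-jn J1 has e-setter on 1)

1  (C1 all integral)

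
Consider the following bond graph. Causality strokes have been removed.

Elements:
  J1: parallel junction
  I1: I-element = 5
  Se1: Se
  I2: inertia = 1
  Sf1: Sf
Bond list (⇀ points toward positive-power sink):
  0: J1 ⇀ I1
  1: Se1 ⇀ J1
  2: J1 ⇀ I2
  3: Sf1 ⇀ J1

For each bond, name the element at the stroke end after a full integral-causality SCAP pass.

β1 stroke at J1  (source Se1 imposes e)
β3 stroke at Sf1  (Sf1 (Sf) sets flow on bond)
β0 stroke at I1  (common-e at J1 fixed by 1)
β2 stroke at I2  (common-e at J1 fixed by 1)

b0 |I1
b1 |J1
b2 |I2
b3 |Sf1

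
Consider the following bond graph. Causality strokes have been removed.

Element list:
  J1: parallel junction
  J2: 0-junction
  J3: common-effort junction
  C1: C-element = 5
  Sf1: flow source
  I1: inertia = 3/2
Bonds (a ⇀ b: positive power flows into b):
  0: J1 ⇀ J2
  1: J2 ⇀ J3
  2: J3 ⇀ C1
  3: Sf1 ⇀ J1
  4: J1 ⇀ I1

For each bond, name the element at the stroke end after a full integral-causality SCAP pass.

b3 →Sf1  (Sf1: flow source, stroke at near end)
b2 →J3  (prefer integral on C1)
b1 →J2  (0-jn J3 has e-setter on 2)
b0 →J1  (J2: bond 1 brought effort, rest push out)
b4 →I1  (J1 effort already set via bond 0)

bond 0 →J1
bond 1 →J2
bond 2 →J3
bond 3 →Sf1
bond 4 →I1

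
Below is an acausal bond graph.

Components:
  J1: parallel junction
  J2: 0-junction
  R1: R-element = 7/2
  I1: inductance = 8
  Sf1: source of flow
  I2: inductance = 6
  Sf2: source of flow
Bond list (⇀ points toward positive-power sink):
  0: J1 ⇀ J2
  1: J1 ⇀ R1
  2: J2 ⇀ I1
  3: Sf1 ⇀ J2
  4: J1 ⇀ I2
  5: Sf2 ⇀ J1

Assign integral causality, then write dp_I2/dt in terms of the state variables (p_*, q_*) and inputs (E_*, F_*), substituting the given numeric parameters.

dp_I2/dt = 7*F_Sf1/2 + 7*F_Sf2/2 - 7*p_I1/16 - 7*p_I2/12

b3 |Sf1  (Sf1 (Sf) sets flow on bond)
b5 |Sf2  (Sf2: flow source, stroke at near end)
b2 |I1  (prefer integral on I1)
b0 |J2  (J2 needs exactly one e-in)
b4 |I2  (I2 integral (f out))
b1 |J1  (only one effort-in slot at J1)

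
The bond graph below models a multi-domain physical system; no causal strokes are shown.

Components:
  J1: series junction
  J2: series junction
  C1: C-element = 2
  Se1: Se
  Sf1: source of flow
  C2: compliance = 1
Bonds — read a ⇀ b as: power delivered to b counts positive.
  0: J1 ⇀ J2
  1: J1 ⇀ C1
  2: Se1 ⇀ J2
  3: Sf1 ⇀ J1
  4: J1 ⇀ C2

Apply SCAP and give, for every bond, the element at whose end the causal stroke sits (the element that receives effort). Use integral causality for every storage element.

bond 2 |J2  (Se1 fixes effort; stroke away)
bond 3 |Sf1  (Sf1 fixes flow; stroke at Sf1)
bond 0 |J1  (1-jn J1 has f-setter on 3)
bond 1 |J1  (common-f at J1 fixed by 3)
bond 4 |J1  (1-jn J1 has f-setter on 3)

#0 stroke→J1
#1 stroke→J1
#2 stroke→J2
#3 stroke→Sf1
#4 stroke→J1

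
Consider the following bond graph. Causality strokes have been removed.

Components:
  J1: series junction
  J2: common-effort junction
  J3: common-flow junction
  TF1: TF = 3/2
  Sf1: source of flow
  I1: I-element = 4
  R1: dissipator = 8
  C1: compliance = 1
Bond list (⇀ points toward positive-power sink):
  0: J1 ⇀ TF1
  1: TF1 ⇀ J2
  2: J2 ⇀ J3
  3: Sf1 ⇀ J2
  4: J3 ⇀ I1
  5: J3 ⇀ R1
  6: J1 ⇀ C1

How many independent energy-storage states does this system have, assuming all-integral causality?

bond 3 stroke→Sf1  (Sf1 fixes flow; stroke at Sf1)
bond 4 stroke→I1  (I1: I, integral causality)
bond 2 stroke→J3  (J3 flow already set via bond 4)
bond 5 stroke→J3  (J3 flow already set via bond 4)
bond 1 stroke→J2  (only one effort-in slot at J2)
bond 0 stroke→TF1  (TF TF1: opposite of bond 1)
bond 6 stroke→J1  (J1: bond 0 brought flow, rest push out)

2  (C1, I1 all integral)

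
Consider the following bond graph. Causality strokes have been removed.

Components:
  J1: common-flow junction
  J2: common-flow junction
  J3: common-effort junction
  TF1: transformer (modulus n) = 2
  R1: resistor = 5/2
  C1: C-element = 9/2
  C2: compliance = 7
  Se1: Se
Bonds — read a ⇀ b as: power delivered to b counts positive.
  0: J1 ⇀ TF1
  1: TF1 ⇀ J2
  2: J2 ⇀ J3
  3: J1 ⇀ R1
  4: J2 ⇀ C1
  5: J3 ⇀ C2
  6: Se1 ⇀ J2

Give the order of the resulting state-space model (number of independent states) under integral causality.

2  (C1, C2 all integral)

bond 6 stroke→J2  (source Se1 imposes e)
bond 4 stroke→J2  (C1: C, integral causality)
bond 5 stroke→J3  (prefer integral on C2)
bond 2 stroke→J2  (0-jn J3 has e-setter on 5)
bond 1 stroke→TF1  (closing 1-jn rule on J2)
bond 0 stroke→J1  (TF TF1: opposite of bond 1)
bond 3 stroke→R1  (only one flow-in slot at J1)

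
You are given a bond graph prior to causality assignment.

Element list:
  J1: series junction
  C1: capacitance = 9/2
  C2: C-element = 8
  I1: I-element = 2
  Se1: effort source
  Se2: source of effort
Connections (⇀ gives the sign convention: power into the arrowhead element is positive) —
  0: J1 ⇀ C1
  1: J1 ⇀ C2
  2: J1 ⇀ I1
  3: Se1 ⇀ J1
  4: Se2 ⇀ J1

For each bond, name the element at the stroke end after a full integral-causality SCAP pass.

b3 stroke→J1  (Se1: effort source, stroke at far end)
b4 stroke→J1  (Se2: effort source, stroke at far end)
b0 stroke→J1  (C1: C, integral causality)
b1 stroke→J1  (C2 integral (e out))
b2 stroke→I1  (only one flow-in slot at J1)

#0 stroke at J1
#1 stroke at J1
#2 stroke at I1
#3 stroke at J1
#4 stroke at J1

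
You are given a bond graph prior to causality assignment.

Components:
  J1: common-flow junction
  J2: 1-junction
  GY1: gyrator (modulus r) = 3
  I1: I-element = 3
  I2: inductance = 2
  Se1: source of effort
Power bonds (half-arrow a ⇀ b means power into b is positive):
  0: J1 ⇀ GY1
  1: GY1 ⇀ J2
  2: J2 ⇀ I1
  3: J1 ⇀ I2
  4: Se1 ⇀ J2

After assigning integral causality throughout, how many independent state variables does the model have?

β4 stroke at J2  (source Se1 imposes e)
β2 stroke at I1  (I1 outputs flow p/I1)
β1 stroke at J2  (common-f at J2 fixed by 2)
β0 stroke at J1  (GY1 both-in/both-out from 1)
β3 stroke at I2  (closing 1-jn rule on J1)

2  (I1, I2 all integral)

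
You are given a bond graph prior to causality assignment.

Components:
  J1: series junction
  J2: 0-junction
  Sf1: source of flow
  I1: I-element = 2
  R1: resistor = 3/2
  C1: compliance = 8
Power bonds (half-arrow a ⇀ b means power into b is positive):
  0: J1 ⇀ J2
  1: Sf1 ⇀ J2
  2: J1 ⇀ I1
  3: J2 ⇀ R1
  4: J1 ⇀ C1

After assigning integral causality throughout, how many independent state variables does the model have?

β1 stroke→Sf1  (Sf1 fixes flow; stroke at Sf1)
β2 stroke→I1  (I1 outputs flow p/I1)
β0 stroke→J1  (common-f at J1 fixed by 2)
β4 stroke→J1  (common-f at J1 fixed by 2)
β3 stroke→J2  (closing 0-jn rule on J2)

2  (C1, I1 all integral)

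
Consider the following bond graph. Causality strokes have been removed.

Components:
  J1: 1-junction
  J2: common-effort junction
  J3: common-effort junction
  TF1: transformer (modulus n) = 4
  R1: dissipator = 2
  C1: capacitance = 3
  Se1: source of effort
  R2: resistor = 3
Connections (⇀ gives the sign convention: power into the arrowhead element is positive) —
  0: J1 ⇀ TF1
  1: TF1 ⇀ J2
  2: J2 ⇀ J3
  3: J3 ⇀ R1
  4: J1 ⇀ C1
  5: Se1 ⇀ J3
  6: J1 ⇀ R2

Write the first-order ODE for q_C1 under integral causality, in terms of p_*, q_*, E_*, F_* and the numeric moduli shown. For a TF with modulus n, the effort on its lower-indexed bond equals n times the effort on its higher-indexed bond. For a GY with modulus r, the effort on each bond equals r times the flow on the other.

dq_C1/dt = -4*E_Se1/3 - q_C1/9

b5 stroke at J3  (source Se1 imposes e)
b2 stroke at J2  (0-jn J3 has e-setter on 5)
b3 stroke at R1  (J3 effort already set via bond 5)
b1 stroke at TF1  (J2: bond 2 brought effort, rest push out)
b0 stroke at J1  (through TF1, causality passes straight; one stroke at TF1)
b4 stroke at J1  (C1: C, integral causality)
b6 stroke at R2  (only one flow-in slot at J1)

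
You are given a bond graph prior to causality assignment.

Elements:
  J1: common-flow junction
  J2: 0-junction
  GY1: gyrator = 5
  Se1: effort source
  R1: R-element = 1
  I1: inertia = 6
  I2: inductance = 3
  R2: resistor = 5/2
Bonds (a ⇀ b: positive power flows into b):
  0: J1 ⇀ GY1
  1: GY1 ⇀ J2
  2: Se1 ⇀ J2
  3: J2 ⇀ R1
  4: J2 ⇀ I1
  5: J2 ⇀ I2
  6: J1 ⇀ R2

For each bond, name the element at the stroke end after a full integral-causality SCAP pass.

b2 →J2  (source Se1 imposes e)
b1 →GY1  (J2: bond 2 brought effort, rest push out)
b3 →R1  (J2: bond 2 brought effort, rest push out)
b4 →I1  (J2: bond 2 brought effort, rest push out)
b5 →I2  (0-jn J2 has e-setter on 2)
b0 →GY1  (through GY1, causality inverts; strokes same side of GY1)
b6 →J1  (J1 flow already set via bond 0)

bond 0 →GY1
bond 1 →GY1
bond 2 →J2
bond 3 →R1
bond 4 →I1
bond 5 →I2
bond 6 →J1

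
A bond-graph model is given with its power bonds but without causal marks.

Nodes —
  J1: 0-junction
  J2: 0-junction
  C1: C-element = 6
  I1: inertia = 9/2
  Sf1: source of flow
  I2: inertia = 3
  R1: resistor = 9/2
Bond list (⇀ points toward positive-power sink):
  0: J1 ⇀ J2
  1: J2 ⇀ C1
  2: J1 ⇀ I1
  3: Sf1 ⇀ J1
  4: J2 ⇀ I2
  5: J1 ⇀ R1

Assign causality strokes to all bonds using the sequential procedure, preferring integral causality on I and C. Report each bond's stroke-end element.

bond 3 |Sf1  (Sf1: flow source, stroke at near end)
bond 1 |J2  (C1 integral (e out))
bond 0 |J1  (common-e at J2 fixed by 1)
bond 4 |I2  (J2 effort already set via bond 1)
bond 2 |I1  (0-jn J1 has e-setter on 0)
bond 5 |R1  (J1 effort already set via bond 0)

b0 →J1
b1 →J2
b2 →I1
b3 →Sf1
b4 →I2
b5 →R1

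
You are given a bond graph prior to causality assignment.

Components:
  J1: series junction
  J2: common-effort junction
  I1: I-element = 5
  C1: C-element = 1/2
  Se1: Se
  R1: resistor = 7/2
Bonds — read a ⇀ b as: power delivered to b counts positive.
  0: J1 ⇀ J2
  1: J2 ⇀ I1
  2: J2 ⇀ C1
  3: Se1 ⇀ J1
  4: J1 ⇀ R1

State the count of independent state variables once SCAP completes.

b3 stroke at J1  (source Se1 imposes e)
b1 stroke at I1  (I1 outputs flow p/I1)
b2 stroke at J2  (C1: C, integral causality)
b0 stroke at J1  (J2 effort already set via bond 2)
b4 stroke at R1  (J1: last free bond brings flow in)

2  (C1, I1 all integral)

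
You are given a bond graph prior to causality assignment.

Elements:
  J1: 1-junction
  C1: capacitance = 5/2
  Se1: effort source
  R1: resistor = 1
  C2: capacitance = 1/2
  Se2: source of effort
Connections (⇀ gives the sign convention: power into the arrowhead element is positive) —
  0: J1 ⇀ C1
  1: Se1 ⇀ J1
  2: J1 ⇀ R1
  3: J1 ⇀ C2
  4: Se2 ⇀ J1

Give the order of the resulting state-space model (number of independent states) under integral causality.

#1 stroke at J1  (Se1 (Se) sets effort on bond)
#4 stroke at J1  (Se2 fixes effort; stroke away)
#0 stroke at J1  (C1: C, integral causality)
#3 stroke at J1  (C2 integral (e out))
#2 stroke at R1  (J1 needs exactly one f-in)

2  (C1, C2 all integral)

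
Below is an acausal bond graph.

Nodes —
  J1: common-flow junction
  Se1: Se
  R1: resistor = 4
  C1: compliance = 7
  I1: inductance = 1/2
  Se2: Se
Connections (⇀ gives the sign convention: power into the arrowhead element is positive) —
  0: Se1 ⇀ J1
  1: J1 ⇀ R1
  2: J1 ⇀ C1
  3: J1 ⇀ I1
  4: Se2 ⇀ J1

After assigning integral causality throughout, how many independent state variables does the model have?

2  (C1, I1 all integral)

bond 0 stroke at J1  (Se1 fixes effort; stroke away)
bond 4 stroke at J1  (Se2 (Se) sets effort on bond)
bond 2 stroke at J1  (C1 outputs effort q/C1)
bond 3 stroke at I1  (I1: I, integral causality)
bond 1 stroke at J1  (1-jn J1 has f-setter on 3)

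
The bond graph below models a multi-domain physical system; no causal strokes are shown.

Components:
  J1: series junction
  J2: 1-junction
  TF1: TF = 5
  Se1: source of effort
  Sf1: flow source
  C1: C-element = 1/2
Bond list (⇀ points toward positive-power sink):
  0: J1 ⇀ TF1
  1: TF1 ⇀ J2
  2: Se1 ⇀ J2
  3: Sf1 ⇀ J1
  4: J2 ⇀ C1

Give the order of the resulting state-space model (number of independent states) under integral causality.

bond 2 →J2  (Se1 fixes effort; stroke away)
bond 3 →Sf1  (Sf1 fixes flow; stroke at Sf1)
bond 0 →J1  (common-f at J1 fixed by 3)
bond 1 →TF1  (TF TF1: opposite of bond 0)
bond 4 →J2  (1-jn J2 has f-setter on 1)

1  (C1 all integral)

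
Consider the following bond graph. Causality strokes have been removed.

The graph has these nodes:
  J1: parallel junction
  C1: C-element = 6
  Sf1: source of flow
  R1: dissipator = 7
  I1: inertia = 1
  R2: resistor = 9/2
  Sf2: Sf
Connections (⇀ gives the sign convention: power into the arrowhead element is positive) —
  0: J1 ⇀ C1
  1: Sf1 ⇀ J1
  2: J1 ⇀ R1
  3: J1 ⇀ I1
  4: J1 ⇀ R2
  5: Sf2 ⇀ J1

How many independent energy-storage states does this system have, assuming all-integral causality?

2  (C1, I1 all integral)

β1 stroke→Sf1  (Sf1: flow source, stroke at near end)
β5 stroke→Sf2  (Sf2 fixes flow; stroke at Sf2)
β0 stroke→J1  (C1 integral (e out))
β2 stroke→R1  (J1: bond 0 brought effort, rest push out)
β3 stroke→I1  (J1 effort already set via bond 0)
β4 stroke→R2  (J1: bond 0 brought effort, rest push out)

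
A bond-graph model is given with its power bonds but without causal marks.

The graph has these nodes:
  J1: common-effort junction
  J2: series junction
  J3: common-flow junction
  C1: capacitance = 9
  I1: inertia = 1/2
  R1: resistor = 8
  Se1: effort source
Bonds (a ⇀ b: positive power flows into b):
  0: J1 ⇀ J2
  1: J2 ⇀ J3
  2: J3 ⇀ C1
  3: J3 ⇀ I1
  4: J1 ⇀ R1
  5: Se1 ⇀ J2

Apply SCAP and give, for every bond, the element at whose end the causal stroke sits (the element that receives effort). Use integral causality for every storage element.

bond 5 stroke at J2  (source Se1 imposes e)
bond 2 stroke at J3  (C1: C, integral causality)
bond 3 stroke at I1  (I1 outputs flow p/I1)
bond 1 stroke at J3  (1-jn J3 has f-setter on 3)
bond 0 stroke at J2  (1-jn J2 has f-setter on 1)
bond 4 stroke at J1  (J1 needs exactly one e-in)

b0 stroke→J2
b1 stroke→J3
b2 stroke→J3
b3 stroke→I1
b4 stroke→J1
b5 stroke→J2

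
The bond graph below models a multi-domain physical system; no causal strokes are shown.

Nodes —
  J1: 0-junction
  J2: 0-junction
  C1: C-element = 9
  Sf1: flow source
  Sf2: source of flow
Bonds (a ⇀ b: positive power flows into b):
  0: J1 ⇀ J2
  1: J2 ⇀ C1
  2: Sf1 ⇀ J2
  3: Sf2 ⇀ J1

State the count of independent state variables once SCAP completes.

1  (C1 all integral)

β2 →Sf1  (Sf1: flow source, stroke at near end)
β3 →Sf2  (Sf2 (Sf) sets flow on bond)
β0 →J1  (J1: last free bond brings effort in)
β1 →J2  (J2: last free bond brings effort in)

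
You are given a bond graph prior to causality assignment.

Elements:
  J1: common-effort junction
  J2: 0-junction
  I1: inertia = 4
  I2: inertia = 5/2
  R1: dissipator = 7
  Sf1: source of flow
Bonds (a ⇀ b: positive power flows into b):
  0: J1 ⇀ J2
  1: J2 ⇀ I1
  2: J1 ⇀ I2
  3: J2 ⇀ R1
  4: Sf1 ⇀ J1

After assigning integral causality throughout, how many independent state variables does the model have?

2  (I1, I2 all integral)

β4 stroke→Sf1  (Sf1 (Sf) sets flow on bond)
β1 stroke→I1  (I1: I, integral causality)
β2 stroke→I2  (I2 integral (f out))
β0 stroke→J1  (J1 needs exactly one e-in)
β3 stroke→J2  (only one effort-in slot at J2)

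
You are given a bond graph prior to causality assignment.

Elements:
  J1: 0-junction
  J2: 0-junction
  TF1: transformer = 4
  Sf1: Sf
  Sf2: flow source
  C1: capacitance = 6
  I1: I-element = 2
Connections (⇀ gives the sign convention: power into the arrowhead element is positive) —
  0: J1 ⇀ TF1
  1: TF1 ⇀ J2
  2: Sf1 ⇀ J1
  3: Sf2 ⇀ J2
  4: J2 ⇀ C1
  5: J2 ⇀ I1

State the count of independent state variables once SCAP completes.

bond 2 |Sf1  (Sf1 fixes flow; stroke at Sf1)
bond 3 |Sf2  (source Sf2 imposes f)
bond 0 |J1  (J1 needs exactly one e-in)
bond 1 |TF1  (TF1: transformer flips bond 0)
bond 4 |J2  (C1: C, integral causality)
bond 5 |I1  (J2 effort already set via bond 4)

2  (C1, I1 all integral)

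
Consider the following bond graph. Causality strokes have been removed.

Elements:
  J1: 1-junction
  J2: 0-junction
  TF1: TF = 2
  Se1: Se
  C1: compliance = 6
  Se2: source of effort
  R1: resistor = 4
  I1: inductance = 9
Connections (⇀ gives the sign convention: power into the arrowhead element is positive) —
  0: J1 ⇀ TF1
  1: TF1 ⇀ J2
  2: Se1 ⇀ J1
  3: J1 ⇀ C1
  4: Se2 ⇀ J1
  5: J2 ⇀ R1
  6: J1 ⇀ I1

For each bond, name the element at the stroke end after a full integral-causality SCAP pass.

b2 →J1  (Se1 (Se) sets effort on bond)
b4 →J1  (Se2 (Se) sets effort on bond)
b3 →J1  (C1 integral (e out))
b6 →I1  (I1: I, integral causality)
b0 →J1  (1-jn J1 has f-setter on 6)
b1 →TF1  (TF1 one-in-one-out from 0)
b5 →J2  (J2: last free bond brings effort in)

b0 stroke at J1
b1 stroke at TF1
b2 stroke at J1
b3 stroke at J1
b4 stroke at J1
b5 stroke at J2
b6 stroke at I1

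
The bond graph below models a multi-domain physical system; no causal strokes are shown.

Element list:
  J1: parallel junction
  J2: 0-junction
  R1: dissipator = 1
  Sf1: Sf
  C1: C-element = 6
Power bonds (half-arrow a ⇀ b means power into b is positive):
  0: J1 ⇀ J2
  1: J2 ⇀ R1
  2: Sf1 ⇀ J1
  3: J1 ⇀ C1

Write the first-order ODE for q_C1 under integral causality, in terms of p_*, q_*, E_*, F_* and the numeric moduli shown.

β2 stroke at Sf1  (Sf1 (Sf) sets flow on bond)
β3 stroke at J1  (C1 outputs effort q/C1)
β0 stroke at J2  (0-jn J1 has e-setter on 3)
β1 stroke at R1  (J2 effort already set via bond 0)

dq_C1/dt = F_Sf1 - q_C1/6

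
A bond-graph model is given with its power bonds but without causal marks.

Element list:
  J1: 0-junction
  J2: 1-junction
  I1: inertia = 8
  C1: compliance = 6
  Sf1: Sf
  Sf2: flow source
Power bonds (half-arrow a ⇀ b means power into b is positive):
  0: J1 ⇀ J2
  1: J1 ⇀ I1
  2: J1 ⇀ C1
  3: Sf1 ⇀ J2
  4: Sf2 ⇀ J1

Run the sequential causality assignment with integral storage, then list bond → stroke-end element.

bond 3 stroke→Sf1  (Sf1 fixes flow; stroke at Sf1)
bond 4 stroke→Sf2  (source Sf2 imposes f)
bond 0 stroke→J2  (common-f at J2 fixed by 3)
bond 1 stroke→I1  (I1 integral (f out))
bond 2 stroke→J1  (J1 needs exactly one e-in)

b0 →J2
b1 →I1
b2 →J1
b3 →Sf1
b4 →Sf2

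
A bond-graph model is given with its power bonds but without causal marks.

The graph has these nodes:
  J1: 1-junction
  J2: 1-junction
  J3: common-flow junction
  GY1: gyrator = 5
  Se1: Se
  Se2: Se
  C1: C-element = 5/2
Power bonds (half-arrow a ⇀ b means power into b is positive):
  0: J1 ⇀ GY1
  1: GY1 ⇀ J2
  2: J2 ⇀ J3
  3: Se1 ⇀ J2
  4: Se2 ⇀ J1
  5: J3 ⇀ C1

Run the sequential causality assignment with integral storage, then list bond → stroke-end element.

β3 stroke→J2  (source Se1 imposes e)
β4 stroke→J1  (source Se2 imposes e)
β0 stroke→GY1  (only one flow-in slot at J1)
β1 stroke→GY1  (GY GY1: same side as bond 0)
β2 stroke→J2  (1-jn J2 has f-setter on 1)
β5 stroke→J3  (J3 flow already set via bond 2)

β0 |GY1
β1 |GY1
β2 |J2
β3 |J2
β4 |J1
β5 |J3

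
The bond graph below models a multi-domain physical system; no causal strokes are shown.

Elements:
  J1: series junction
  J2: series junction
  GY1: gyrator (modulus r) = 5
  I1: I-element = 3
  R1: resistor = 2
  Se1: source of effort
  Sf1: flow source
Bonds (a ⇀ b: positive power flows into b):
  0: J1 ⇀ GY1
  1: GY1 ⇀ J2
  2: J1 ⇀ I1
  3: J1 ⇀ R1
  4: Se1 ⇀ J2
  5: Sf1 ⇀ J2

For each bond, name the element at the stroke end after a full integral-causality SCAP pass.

#0 stroke→J1
#1 stroke→J2
#2 stroke→I1
#3 stroke→J1
#4 stroke→J2
#5 stroke→Sf1

b4 stroke at J2  (source Se1 imposes e)
b5 stroke at Sf1  (source Sf1 imposes f)
b1 stroke at J2  (J2: bond 5 brought flow, rest push out)
b0 stroke at J1  (through GY1, causality inverts; strokes same side of GY1)
b2 stroke at I1  (I1 outputs flow p/I1)
b3 stroke at J1  (J1: bond 2 brought flow, rest push out)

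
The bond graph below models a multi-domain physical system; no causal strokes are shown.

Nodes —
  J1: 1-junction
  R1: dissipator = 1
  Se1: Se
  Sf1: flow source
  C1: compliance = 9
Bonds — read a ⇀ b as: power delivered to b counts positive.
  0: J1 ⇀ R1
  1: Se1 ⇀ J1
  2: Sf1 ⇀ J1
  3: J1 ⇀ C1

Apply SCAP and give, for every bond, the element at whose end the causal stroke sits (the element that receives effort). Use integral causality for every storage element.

β1 |J1  (Se1 fixes effort; stroke away)
β2 |Sf1  (Sf1 fixes flow; stroke at Sf1)
β0 |J1  (common-f at J1 fixed by 2)
β3 |J1  (1-jn J1 has f-setter on 2)

#0 |J1
#1 |J1
#2 |Sf1
#3 |J1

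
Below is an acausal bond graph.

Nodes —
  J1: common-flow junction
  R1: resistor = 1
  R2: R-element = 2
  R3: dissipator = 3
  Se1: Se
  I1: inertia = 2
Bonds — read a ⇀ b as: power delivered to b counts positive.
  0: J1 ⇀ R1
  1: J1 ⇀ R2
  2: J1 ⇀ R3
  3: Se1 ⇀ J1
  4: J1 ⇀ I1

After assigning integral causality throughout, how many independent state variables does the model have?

#3 |J1  (Se1 fixes effort; stroke away)
#4 |I1  (prefer integral on I1)
#0 |J1  (J1: bond 4 brought flow, rest push out)
#1 |J1  (J1 flow already set via bond 4)
#2 |J1  (J1: bond 4 brought flow, rest push out)

1  (I1 all integral)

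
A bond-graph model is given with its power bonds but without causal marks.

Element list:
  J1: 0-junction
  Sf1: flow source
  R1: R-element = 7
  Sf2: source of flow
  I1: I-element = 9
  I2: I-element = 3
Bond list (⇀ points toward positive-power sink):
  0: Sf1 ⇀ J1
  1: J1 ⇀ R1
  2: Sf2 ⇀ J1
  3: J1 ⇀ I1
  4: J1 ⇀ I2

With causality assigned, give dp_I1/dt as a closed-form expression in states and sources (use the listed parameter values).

dp_I1/dt = 7*F_Sf1 + 7*F_Sf2 - 7*p_I1/9 - 7*p_I2/3

bond 0 →Sf1  (Sf1 (Sf) sets flow on bond)
bond 2 →Sf2  (Sf2: flow source, stroke at near end)
bond 3 →I1  (I1 outputs flow p/I1)
bond 4 →I2  (I2 integral (f out))
bond 1 →J1  (J1 needs exactly one e-in)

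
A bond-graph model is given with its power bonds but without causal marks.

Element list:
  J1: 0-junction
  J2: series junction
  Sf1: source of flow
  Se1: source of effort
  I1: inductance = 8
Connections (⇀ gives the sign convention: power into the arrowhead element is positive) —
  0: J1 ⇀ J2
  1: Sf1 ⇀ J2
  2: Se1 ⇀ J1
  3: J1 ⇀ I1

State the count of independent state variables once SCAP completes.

#1 →Sf1  (Sf1: flow source, stroke at near end)
#2 →J1  (Se1: effort source, stroke at far end)
#0 →J2  (common-e at J1 fixed by 2)
#3 →I1  (0-jn J1 has e-setter on 2)

1  (I1 all integral)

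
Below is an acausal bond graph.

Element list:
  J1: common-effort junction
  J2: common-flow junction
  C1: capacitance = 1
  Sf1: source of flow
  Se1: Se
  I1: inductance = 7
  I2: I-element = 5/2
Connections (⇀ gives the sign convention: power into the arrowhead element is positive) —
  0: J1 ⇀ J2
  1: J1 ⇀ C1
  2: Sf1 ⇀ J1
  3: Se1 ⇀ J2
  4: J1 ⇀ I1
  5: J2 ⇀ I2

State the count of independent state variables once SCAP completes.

3  (C1, I1, I2 all integral)

b2 stroke→Sf1  (Sf1: flow source, stroke at near end)
b3 stroke→J2  (source Se1 imposes e)
b1 stroke→J1  (C1 integral (e out))
b0 stroke→J2  (common-e at J1 fixed by 1)
b4 stroke→I1  (common-e at J1 fixed by 1)
b5 stroke→I2  (J2 needs exactly one f-in)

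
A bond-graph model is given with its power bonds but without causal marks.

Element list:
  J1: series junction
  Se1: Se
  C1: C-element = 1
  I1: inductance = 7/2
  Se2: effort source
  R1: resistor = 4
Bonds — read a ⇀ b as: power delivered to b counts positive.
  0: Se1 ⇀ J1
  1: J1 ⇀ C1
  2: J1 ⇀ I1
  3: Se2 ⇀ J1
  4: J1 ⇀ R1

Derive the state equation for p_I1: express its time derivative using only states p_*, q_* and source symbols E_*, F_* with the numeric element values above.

β0 stroke→J1  (Se1 fixes effort; stroke away)
β3 stroke→J1  (Se2: effort source, stroke at far end)
β1 stroke→J1  (prefer integral on C1)
β2 stroke→I1  (prefer integral on I1)
β4 stroke→J1  (common-f at J1 fixed by 2)

dp_I1/dt = E_Se1 + E_Se2 - 8*p_I1/7 - q_C1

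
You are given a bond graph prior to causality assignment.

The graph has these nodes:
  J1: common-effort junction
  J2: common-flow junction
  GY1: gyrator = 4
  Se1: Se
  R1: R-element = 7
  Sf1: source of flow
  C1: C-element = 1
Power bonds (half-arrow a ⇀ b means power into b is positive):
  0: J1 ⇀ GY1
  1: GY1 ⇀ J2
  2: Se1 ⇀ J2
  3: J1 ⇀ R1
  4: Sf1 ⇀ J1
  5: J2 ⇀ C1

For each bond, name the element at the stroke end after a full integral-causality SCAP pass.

#0 |GY1
#1 |GY1
#2 |J2
#3 |J1
#4 |Sf1
#5 |J2

β2 stroke at J2  (Se1: effort source, stroke at far end)
β4 stroke at Sf1  (Sf1 fixes flow; stroke at Sf1)
β5 stroke at J2  (C1 integral (e out))
β1 stroke at GY1  (only one flow-in slot at J2)
β0 stroke at GY1  (through GY1, causality inverts; strokes same side of GY1)
β3 stroke at J1  (only one effort-in slot at J1)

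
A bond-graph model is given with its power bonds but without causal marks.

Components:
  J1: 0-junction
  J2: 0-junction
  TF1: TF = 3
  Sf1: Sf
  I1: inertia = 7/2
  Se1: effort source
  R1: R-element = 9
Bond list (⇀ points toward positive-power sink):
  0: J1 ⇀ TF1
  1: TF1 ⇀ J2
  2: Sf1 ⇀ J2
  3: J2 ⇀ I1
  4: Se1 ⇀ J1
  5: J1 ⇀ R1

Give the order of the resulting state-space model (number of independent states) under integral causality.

#2 |Sf1  (Sf1 fixes flow; stroke at Sf1)
#4 |J1  (Se1: effort source, stroke at far end)
#0 |TF1  (0-jn J1 has e-setter on 4)
#5 |R1  (J1 effort already set via bond 4)
#1 |J2  (through TF1, causality passes straight; one stroke at TF1)
#3 |I1  (J2 effort already set via bond 1)

1  (I1 all integral)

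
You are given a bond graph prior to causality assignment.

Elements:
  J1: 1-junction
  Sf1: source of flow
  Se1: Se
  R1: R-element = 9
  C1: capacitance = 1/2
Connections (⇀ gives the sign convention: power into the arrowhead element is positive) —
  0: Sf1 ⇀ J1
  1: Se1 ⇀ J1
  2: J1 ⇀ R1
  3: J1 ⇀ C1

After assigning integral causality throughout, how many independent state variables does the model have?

1  (C1 all integral)

bond 0 →Sf1  (Sf1: flow source, stroke at near end)
bond 1 →J1  (Se1 (Se) sets effort on bond)
bond 2 →J1  (J1: bond 0 brought flow, rest push out)
bond 3 →J1  (common-f at J1 fixed by 0)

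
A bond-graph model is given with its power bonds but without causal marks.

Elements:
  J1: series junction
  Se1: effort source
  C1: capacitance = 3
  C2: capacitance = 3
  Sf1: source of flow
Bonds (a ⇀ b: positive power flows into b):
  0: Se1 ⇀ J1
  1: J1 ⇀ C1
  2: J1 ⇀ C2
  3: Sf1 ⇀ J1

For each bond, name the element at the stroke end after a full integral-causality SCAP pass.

b0 stroke at J1
b1 stroke at J1
b2 stroke at J1
b3 stroke at Sf1

b0 →J1  (source Se1 imposes e)
b3 →Sf1  (source Sf1 imposes f)
b1 →J1  (J1 flow already set via bond 3)
b2 →J1  (common-f at J1 fixed by 3)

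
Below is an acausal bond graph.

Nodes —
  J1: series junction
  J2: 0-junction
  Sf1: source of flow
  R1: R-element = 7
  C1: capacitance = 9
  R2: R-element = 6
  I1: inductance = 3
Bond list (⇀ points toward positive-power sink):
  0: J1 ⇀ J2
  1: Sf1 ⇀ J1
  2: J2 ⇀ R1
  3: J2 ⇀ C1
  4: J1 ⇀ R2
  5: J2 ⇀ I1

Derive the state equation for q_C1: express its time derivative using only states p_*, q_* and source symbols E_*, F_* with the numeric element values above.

dq_C1/dt = F_Sf1 - p_I1/3 - q_C1/63

β1 →Sf1  (Sf1 (Sf) sets flow on bond)
β0 →J1  (common-f at J1 fixed by 1)
β4 →J1  (J1 flow already set via bond 1)
β3 →J2  (C1: C, integral causality)
β2 →R1  (common-e at J2 fixed by 3)
β5 →I1  (common-e at J2 fixed by 3)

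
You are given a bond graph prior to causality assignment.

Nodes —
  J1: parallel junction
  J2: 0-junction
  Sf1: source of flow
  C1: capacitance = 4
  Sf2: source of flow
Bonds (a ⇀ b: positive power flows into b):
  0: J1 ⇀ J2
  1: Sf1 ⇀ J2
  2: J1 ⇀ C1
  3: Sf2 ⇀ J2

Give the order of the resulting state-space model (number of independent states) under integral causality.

β1 stroke→Sf1  (Sf1 (Sf) sets flow on bond)
β3 stroke→Sf2  (source Sf2 imposes f)
β0 stroke→J2  (J2 needs exactly one e-in)
β2 stroke→J1  (only one effort-in slot at J1)

1  (C1 all integral)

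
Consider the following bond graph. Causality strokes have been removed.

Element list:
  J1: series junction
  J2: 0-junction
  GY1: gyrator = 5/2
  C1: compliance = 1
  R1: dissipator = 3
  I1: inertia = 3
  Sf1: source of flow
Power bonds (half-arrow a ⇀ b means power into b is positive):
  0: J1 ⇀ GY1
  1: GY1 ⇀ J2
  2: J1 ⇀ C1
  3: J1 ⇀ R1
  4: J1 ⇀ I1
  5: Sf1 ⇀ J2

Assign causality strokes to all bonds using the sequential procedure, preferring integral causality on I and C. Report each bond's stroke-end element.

b0 stroke→J1
b1 stroke→J2
b2 stroke→J1
b3 stroke→J1
b4 stroke→I1
b5 stroke→Sf1

β5 stroke at Sf1  (Sf1: flow source, stroke at near end)
β1 stroke at J2  (only one effort-in slot at J2)
β0 stroke at J1  (through GY1, causality inverts; strokes same side of GY1)
β2 stroke at J1  (C1 integral (e out))
β4 stroke at I1  (prefer integral on I1)
β3 stroke at J1  (1-jn J1 has f-setter on 4)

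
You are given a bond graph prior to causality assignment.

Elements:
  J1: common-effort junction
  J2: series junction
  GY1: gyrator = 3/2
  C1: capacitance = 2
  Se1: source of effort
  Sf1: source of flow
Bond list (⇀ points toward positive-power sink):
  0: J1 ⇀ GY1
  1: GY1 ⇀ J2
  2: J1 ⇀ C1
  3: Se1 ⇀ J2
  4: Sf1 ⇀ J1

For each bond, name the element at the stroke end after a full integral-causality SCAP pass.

b0 →GY1
b1 →GY1
b2 →J1
b3 →J2
b4 →Sf1

b3 stroke→J2  (Se1: effort source, stroke at far end)
b4 stroke→Sf1  (source Sf1 imposes f)
b1 stroke→GY1  (J2: last free bond brings flow in)
b0 stroke→GY1  (GY GY1: same side as bond 1)
b2 stroke→J1  (J1 needs exactly one e-in)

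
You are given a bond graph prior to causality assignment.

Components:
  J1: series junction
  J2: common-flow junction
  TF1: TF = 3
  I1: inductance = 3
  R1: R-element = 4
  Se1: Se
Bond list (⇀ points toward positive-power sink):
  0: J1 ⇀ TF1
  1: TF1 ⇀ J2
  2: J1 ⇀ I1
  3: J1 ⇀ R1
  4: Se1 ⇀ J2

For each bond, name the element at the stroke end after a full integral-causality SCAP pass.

b4 stroke at J2  (Se1 fixes effort; stroke away)
b1 stroke at TF1  (only one flow-in slot at J2)
b0 stroke at J1  (TF1: transformer flips bond 1)
b2 stroke at I1  (prefer integral on I1)
b3 stroke at J1  (1-jn J1 has f-setter on 2)

#0 →J1
#1 →TF1
#2 →I1
#3 →J1
#4 →J2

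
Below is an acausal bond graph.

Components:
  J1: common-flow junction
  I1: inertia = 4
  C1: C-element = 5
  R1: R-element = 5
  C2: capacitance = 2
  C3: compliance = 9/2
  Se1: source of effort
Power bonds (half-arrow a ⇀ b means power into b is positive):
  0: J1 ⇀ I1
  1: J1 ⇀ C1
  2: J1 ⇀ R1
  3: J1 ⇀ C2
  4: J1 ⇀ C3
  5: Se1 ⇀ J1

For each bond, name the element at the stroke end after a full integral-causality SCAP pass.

#0 →I1
#1 →J1
#2 →J1
#3 →J1
#4 →J1
#5 →J1

bond 5 →J1  (Se1 fixes effort; stroke away)
bond 0 →I1  (I1 integral (f out))
bond 1 →J1  (1-jn J1 has f-setter on 0)
bond 2 →J1  (1-jn J1 has f-setter on 0)
bond 3 →J1  (1-jn J1 has f-setter on 0)
bond 4 →J1  (common-f at J1 fixed by 0)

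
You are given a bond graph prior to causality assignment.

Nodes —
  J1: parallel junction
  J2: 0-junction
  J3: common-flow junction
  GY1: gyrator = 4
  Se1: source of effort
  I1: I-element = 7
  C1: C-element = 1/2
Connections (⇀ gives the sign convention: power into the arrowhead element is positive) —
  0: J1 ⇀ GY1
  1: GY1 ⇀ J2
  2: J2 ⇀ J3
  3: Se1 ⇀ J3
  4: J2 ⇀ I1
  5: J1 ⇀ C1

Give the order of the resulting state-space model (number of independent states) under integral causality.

2  (C1, I1 all integral)

#3 stroke at J3  (Se1: effort source, stroke at far end)
#2 stroke at J2  (only one flow-in slot at J3)
#1 stroke at GY1  (common-e at J2 fixed by 2)
#4 stroke at I1  (common-e at J2 fixed by 2)
#0 stroke at GY1  (GY GY1: same side as bond 1)
#5 stroke at J1  (J1: last free bond brings effort in)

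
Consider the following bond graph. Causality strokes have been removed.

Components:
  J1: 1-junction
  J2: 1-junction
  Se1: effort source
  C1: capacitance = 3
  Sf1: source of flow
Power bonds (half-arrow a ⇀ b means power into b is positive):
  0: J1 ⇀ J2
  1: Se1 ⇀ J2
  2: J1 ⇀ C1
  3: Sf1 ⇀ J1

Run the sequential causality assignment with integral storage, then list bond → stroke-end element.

bond 0 →J1
bond 1 →J2
bond 2 →J1
bond 3 →Sf1

bond 1 |J2  (Se1: effort source, stroke at far end)
bond 3 |Sf1  (source Sf1 imposes f)
bond 0 |J1  (J1: bond 3 brought flow, rest push out)
bond 2 |J1  (1-jn J1 has f-setter on 3)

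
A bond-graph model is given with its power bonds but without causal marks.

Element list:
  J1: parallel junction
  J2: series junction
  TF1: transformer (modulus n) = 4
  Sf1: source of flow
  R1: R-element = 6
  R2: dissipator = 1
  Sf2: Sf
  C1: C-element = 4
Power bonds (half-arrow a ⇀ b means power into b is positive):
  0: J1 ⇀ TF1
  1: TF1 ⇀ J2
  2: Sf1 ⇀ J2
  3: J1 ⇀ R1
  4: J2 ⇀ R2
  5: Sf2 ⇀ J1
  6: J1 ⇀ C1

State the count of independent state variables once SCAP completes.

1  (C1 all integral)

#2 →Sf1  (Sf1: flow source, stroke at near end)
#5 →Sf2  (Sf2: flow source, stroke at near end)
#1 →J2  (J2: bond 2 brought flow, rest push out)
#4 →J2  (J2: bond 2 brought flow, rest push out)
#0 →TF1  (TF1 one-in-one-out from 1)
#6 →J1  (C1: C, integral causality)
#3 →R1  (common-e at J1 fixed by 6)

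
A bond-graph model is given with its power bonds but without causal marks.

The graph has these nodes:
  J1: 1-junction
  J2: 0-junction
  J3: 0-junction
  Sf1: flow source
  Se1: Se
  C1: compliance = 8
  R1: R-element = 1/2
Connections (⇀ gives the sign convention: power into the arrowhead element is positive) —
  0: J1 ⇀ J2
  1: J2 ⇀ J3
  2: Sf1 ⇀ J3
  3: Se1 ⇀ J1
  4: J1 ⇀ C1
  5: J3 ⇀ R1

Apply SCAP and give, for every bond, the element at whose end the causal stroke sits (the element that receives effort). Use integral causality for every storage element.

bond 2 stroke→Sf1  (Sf1 fixes flow; stroke at Sf1)
bond 3 stroke→J1  (Se1: effort source, stroke at far end)
bond 4 stroke→J1  (C1 integral (e out))
bond 0 stroke→J2  (J1 needs exactly one f-in)
bond 1 stroke→J3  (0-jn J2 has e-setter on 0)
bond 5 stroke→R1  (J3 effort already set via bond 1)

#0 →J2
#1 →J3
#2 →Sf1
#3 →J1
#4 →J1
#5 →R1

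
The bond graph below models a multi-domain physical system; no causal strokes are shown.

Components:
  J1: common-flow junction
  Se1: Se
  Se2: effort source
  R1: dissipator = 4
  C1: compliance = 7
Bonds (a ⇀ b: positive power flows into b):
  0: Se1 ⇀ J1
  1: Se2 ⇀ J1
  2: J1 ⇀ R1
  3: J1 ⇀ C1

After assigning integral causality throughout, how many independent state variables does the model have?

b0 |J1  (source Se1 imposes e)
b1 |J1  (Se2 (Se) sets effort on bond)
b3 |J1  (prefer integral on C1)
b2 |R1  (J1: last free bond brings flow in)

1  (C1 all integral)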